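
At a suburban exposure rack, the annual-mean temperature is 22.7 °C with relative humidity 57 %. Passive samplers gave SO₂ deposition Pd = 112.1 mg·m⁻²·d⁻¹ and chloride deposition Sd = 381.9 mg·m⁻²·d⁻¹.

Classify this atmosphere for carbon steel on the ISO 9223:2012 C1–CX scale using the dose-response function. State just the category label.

C5

carbon steel: temperature factor f = -0.054·(12.7) = -0.6858
  SO₂ term: 1.77·112.1^0.52·exp(0.02·57-0.6858) = 32.44
  Cl⁻ term: 0.102·381.9^0.62·exp(0.033·57+0.04·22.7) = 66.17
  sum: 32.44 + 66.17 → r_corr = 98.61 μm/a
Category bounds: 80…200 μm/a bracket r_corr ⇒ C5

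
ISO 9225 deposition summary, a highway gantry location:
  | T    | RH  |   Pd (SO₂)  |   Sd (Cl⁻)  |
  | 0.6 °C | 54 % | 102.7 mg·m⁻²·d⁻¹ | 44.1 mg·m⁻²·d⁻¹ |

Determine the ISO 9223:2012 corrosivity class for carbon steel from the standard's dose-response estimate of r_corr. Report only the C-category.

carbon steel: f(T) = +0.150·(T−10) [T≤10 °C] = -1.4100
  Pd branch = 1.77·Pd^0.52·e^(0.02·RH+f) = 14.15 μm/a
  Cl⁻ term: 0.102·44.1^0.62·exp(0.033·54+0.04·0.6) = 6.494
  sum: 14.15 + 6.494 → r_corr = 20.64 μm/a
ISO 9223 Table 2 (carbon steel): 1.3 < 20.6 ≤ 25 μm/a ⇒ C2

C2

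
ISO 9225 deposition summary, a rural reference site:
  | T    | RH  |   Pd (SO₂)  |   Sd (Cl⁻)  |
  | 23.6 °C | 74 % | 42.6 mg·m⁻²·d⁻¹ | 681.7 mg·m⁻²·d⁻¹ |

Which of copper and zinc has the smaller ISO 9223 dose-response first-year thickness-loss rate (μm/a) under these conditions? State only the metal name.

copper: f(T) = -0.080·(T−10) [T>10 °C] = -1.0880
  sulphur-dioxide contribution → 0.3729 μm/a
  chloride contribution → 2.723 μm/a
  ⇒ r_corr(copper) = 3.095 μm/a
zinc: T>10 °C ⇒ hinge -0.071·(23.6−10) = -0.9656
  sulphur-dioxide contribution → 0.77 μm/a
  chloride contribution → 9.694 μm/a
  ⇒ r_corr(zinc) = 10.46 μm/a
Ordering by μm/a: zinc (10.5) > copper (3.1)

copper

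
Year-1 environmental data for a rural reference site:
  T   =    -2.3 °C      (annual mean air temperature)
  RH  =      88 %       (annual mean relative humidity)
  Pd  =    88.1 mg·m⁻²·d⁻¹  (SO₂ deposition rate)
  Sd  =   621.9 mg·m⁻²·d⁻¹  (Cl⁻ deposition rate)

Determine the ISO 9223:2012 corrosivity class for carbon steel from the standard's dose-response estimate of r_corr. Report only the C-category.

C5

carbon steel: temperature factor f = +0.150·(-12.3) = -1.8450
  Pd branch = 1.77·Pd^0.52·e^(0.02·RH+f) = 16.69 μm/a
  Sd branch = 0.102·Sd^0.62·e^(0.033·RH+0.04·T) = 91.61 μm/a
  r_corr = 16.69 + 91.61 = 108.3 μm/a
ISO 9223 Table 2 (carbon steel): 80 < 108 ≤ 200 μm/a ⇒ C5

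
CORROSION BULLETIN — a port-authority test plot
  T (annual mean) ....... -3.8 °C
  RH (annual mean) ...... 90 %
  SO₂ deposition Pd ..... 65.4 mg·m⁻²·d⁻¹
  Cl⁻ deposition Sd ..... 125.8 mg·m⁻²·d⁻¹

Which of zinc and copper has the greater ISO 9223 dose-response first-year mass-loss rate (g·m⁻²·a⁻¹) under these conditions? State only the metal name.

zinc

zinc: f(T) = +0.038·(T−10) [T≤10 °C] = -0.5244
  SO₂ term: 0.0129·65.4^0.44·exp(0.046·90-0.5244) = 3.018
  Cl⁻ term: 0.0175·125.8^0.57·exp(0.008·90+0.085·-3.8) = 0.4095
  r_corr = 3.018 + 0.4095 = 3.427 μm/a
  mass loss = 3.427 μm/a × 7.14 g/cm³ = 24.47 g·m⁻²·a⁻¹
copper: f(T) = +0.126·(T−10) [T≤10 °C] = -1.7388
  Pd branch = 0.0053·Pd^0.26·e^(0.059·RH+f) = 0.5588 μm/a
  Sd branch = 0.01025·Sd^0.27·e^(0.036·RH+0.049·T) = 0.8015 μm/a
  r_corr = 0.5588 + 0.8015 = 1.36 μm/a
  mass loss = 1.36 μm/a × 8.96 g/cm³ = 12.19 g·m⁻²·a⁻¹
Ordering by g·m⁻²·a⁻¹: zinc (24.5) > copper (12.2)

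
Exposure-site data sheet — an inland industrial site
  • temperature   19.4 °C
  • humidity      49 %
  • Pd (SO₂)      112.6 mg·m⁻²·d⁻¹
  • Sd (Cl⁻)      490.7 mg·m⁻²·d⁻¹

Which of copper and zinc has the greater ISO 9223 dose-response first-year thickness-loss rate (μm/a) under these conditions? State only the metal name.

copper: T>10 °C ⇒ hinge -0.080·(19.4−10) = -0.7520
  sulphur-dioxide contribution → 0.1537 μm/a
  chloride contribution → 0.8245 μm/a
  ⇒ r_corr(copper) = 0.9782 μm/a
zinc: temperature factor f = -0.071·(9.4) = -0.6674
  sulphur-dioxide contribution → 0.5039 μm/a
  chloride contribution → 4.605 μm/a
  ⇒ r_corr(zinc) = 5.109 μm/a
Ordering by μm/a: zinc (5.11) > copper (0.978)

zinc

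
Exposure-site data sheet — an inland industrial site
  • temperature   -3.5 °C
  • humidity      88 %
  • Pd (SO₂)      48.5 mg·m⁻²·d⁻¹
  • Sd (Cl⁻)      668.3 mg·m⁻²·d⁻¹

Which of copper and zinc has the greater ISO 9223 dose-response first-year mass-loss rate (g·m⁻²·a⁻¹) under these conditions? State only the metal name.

zinc

copper: temperature factor f = +0.126·(-13.5) = -1.7010
  sulphur-dioxide contribution → 0.4772 μm/a
  chloride contribution → 1.188 μm/a
  total first-year rate 1.665 μm/a
  mass loss = 1.665 μm/a × 8.96 g/cm³ = 14.92 g·m⁻²·a⁻¹
zinc: temperature factor f = +0.038·(-13.5) = -0.5130
  sulphur-dioxide contribution → 2.441 μm/a
  chloride contribution → 1.071 μm/a
  total first-year rate 3.512 μm/a
  mass loss = 3.512 μm/a × 7.14 g/cm³ = 25.08 g·m⁻²·a⁻¹
Ordering by g·m⁻²·a⁻¹: zinc (25.1) > copper (14.9)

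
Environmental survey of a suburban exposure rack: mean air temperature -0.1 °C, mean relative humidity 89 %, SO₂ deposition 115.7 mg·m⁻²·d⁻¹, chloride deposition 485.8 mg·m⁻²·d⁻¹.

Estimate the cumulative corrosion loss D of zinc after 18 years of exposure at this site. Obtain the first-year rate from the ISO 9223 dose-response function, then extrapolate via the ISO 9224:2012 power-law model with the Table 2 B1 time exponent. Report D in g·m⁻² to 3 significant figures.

zinc: f(T) = +0.038·(T−10) [T≤10 °C] = -0.3838
  Pd branch = 0.0129·Pd^0.44·e^(0.046·RH+f) = 4.264 μm/a
  Sd branch = 0.0175·Sd^0.57·e^(0.008·RH+0.085·T) = 1.202 μm/a
  sum: 4.264 + 1.202 → r_corr = 5.465 μm/a
Long-term exponent b (ISO 9224 Table 2, B1) = 0.813
  D(18) = 5.465 × 18^0.813 = 5.465 × 10.48 = 57.3 μm
  Mass loss = 57.3 μm × 7.14 g/cm³ = 409.1 g·m⁻²

D(18) = 409 g·m⁻²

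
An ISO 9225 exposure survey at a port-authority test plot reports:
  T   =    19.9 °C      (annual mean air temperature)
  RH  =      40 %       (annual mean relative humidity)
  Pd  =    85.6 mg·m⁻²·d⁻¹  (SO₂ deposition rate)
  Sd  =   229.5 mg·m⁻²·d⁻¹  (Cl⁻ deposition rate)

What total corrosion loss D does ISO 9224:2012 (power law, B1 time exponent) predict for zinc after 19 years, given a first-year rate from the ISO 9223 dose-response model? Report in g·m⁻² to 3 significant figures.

zinc: f(T) = -0.071·(T−10) [T>10 °C] = -0.7029
  sulphur-dioxide contribution → 0.2849 μm/a
  chloride contribution → 2.899 μm/a
  total first-year rate 3.184 μm/a
ISO 9224: D(t) = r_corr · t^b with b = 0.813 (zinc, B1)
  D(19) = 3.184 × 19^0.813 = 3.184 × 10.96 = 34.88 μm
  Mass loss = 34.88 μm × 7.14 g/cm³ = 249.1 g·m⁻²

D(19) = 249 g·m⁻²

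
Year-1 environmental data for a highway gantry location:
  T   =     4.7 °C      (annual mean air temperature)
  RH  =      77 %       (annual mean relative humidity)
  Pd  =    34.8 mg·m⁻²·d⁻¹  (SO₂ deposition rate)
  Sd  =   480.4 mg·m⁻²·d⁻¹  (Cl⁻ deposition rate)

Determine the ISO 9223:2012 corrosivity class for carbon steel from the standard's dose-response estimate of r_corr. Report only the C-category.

C5

carbon steel: T≤10 °C ⇒ hinge +0.150·(4.7−10) = -0.7950
  Pd branch = 1.77·Pd^0.52·e^(0.02·RH+f) = 23.61 μm/a
  Cl⁻ term: 0.102·480.4^0.62·exp(0.033·77+0.04·4.7) = 71.84
  r_corr = 23.61 + 71.84 = 95.46 μm/a
Category bounds: 80…200 μm/a bracket r_corr ⇒ C5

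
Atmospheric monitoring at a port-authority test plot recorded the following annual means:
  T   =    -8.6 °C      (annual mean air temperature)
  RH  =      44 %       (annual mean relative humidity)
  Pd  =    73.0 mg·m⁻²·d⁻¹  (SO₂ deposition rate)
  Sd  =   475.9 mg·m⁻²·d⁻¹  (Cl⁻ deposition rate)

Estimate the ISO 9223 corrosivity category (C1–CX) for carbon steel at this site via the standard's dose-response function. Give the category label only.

carbon steel: temperature factor f = +0.150·(-18.6) = -2.7900
  Pd branch = 1.77·Pd^0.52·e^(0.02·RH+f) = 2.44 μm/a
  Cl⁻ term: 0.102·475.9^0.62·exp(0.033·44+0.04·-8.6) = 14.12
  sum: 2.44 + 14.12 → r_corr = 16.56 μm/a
16.6 μm/a falls in (1.3, 25] for carbon steel → category C2

C2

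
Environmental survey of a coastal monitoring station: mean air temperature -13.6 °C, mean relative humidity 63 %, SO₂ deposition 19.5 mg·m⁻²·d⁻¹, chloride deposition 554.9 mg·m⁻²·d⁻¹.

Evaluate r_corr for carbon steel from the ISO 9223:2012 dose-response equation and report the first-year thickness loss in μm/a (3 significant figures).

carbon steel: T≤10 °C ⇒ hinge +0.150·(-13.6−10) = -3.5400
  SO₂ term: 1.77·19.5^0.52·exp(0.02·63-3.5400) = 0.8484
  Cl⁻ term: 0.102·554.9^0.62·exp(0.033·63+0.04·-13.6) = 23.8
  r_corr = 0.8484 + 23.8 = 24.65 μm/a

r_corr = 24.7 μm/a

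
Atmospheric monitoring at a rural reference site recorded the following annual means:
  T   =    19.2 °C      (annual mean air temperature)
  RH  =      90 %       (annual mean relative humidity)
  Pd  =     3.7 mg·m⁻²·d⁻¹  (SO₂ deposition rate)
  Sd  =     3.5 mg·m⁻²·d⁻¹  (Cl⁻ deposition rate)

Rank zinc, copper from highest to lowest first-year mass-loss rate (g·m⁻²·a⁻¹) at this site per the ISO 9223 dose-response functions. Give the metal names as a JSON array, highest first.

zinc: f(T) = -0.071·(T−10) [T>10 °C] = -0.6532
  SO₂ term: 0.0129·3.7^0.44·exp(0.046·90-0.6532) = 0.7497
  Cl⁻ term: 0.0175·3.5^0.57·exp(0.008·90+0.085·19.2) = 0.3755
  sum: 0.7497 + 0.3755 → r_corr = 1.125 μm/a
  mass loss = 1.125 μm/a × 7.14 g/cm³ = 8.034 g·m⁻²·a⁻¹
copper: temperature factor f = -0.080·(9.2) = -0.7360
  SO₂ term: 0.0053·3.7^0.26·exp(0.059·90-0.7360) = 0.7219
  Sd branch = 0.01025·Sd^0.27·e^(0.036·RH+0.049·T) = 0.9404 μm/a
  r_corr = 0.7219 + 0.9404 = 1.662 μm/a
  mass loss = 1.662 μm/a × 8.96 g/cm³ = 14.89 g·m⁻²·a⁻¹
Ordering by g·m⁻²·a⁻¹: copper (14.9) > zinc (8.03)

["copper", "zinc"]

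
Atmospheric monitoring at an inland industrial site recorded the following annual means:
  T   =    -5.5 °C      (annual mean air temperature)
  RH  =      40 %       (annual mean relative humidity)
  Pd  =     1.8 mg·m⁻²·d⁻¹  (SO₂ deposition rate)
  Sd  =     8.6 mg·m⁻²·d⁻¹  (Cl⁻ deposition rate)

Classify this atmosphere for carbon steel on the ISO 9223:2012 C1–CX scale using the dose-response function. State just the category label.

C2

carbon steel: temperature factor f = +0.150·(-15.5) = -2.3250
  SO₂ term: 1.77·1.8^0.52·exp(0.02·40-2.3250) = 0.5229
  Sd branch = 0.102·Sd^0.62·e^(0.033·RH+0.04·T) = 1.163 μm/a
  sum: 0.5229 + 1.163 → r_corr = 1.686 μm/a
ISO 9223 Table 2 (carbon steel): 1.3 < 1.69 ≤ 25 μm/a ⇒ C2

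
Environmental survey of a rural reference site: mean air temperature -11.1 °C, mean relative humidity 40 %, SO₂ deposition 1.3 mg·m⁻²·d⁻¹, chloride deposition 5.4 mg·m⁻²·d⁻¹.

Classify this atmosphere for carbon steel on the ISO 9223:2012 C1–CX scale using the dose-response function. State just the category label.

C1

carbon steel: T≤10 °C ⇒ hinge +0.150·(-11.1−10) = -3.1650
  SO₂ term: 1.77·1.3^0.52·exp(0.02·40-3.1650) = 0.1906
  Sd branch = 0.102·Sd^0.62·e^(0.033·RH+0.04·T) = 0.6968 μm/a
  sum: 0.1906 + 0.6968 → r_corr = 0.8874 μm/a
Category bounds: 0…1.3 μm/a bracket r_corr ⇒ C1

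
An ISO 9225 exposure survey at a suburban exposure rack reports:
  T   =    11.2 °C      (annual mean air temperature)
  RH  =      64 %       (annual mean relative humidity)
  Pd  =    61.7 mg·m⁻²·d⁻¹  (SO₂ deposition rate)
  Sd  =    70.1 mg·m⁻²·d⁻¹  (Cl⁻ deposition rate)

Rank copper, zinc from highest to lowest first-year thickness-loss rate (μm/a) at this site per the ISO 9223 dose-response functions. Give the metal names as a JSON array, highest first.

copper: f(T) = -0.080·(T−10) [T>10 °C] = -0.0960
  Pd branch = 0.0053·Pd^0.26·e^(0.059·RH+f) = 0.6137 μm/a
  Cl⁻ term: 0.01025·70.1^0.27·exp(0.036·64+0.049·11.2) = 0.5598
  r_corr = 0.6137 + 0.5598 = 1.173 μm/a
zinc: temperature factor f = -0.071·(1.2) = -0.0852
  SO₂ term: 0.0129·61.7^0.44·exp(0.046·64-0.0852) = 1.38
  Cl⁻ term: 0.0175·70.1^0.57·exp(0.008·64+0.085·11.2) = 0.8529
  sum: 1.38 + 0.8529 → r_corr = 2.233 μm/a
Ordering by μm/a: zinc (2.23) > copper (1.17)

["zinc", "copper"]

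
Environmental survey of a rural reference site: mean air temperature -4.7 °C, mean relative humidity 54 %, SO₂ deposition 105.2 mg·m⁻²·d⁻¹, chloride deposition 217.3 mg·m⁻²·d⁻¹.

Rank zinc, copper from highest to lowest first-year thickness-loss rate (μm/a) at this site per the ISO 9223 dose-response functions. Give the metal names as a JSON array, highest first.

zinc: temperature factor f = +0.038·(-14.7) = -0.5586
  Pd branch = 0.0129·Pd^0.44·e^(0.046·RH+f) = 0.6862 μm/a
  Sd branch = 0.0175·Sd^0.57·e^(0.008·RH+0.085·T) = 0.3884 μm/a
  sum: 0.6862 + 0.3884 → r_corr = 1.075 μm/a
copper: T≤10 °C ⇒ hinge +0.126·(-4.7−10) = -1.8522
  SO₂ term: 0.0053·105.2^0.26·exp(0.059·54-1.8522) = 0.06749
  Sd branch = 0.01025·Sd^0.27·e^(0.036·RH+0.049·T) = 0.2432 μm/a
  sum: 0.06749 + 0.2432 → r_corr = 0.3107 μm/a
Ordering by μm/a: zinc (1.07) > copper (0.311)

["zinc", "copper"]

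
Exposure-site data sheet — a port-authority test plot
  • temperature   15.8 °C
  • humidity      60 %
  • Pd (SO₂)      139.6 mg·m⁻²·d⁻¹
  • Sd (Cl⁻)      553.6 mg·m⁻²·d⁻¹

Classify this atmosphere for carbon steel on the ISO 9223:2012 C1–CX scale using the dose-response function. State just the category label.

carbon steel: T>10 °C ⇒ hinge -0.054·(15.8−10) = -0.3132
  SO₂ term: 1.77·139.6^0.52·exp(0.02·60-0.3132) = 56.03
  Sd branch = 0.102·Sd^0.62·e^(0.033·RH+0.04·T) = 69.78 μm/a
  r_corr = 56.03 + 69.78 = 125.8 μm/a
126 μm/a falls in (80, 200] for carbon steel → category C5

C5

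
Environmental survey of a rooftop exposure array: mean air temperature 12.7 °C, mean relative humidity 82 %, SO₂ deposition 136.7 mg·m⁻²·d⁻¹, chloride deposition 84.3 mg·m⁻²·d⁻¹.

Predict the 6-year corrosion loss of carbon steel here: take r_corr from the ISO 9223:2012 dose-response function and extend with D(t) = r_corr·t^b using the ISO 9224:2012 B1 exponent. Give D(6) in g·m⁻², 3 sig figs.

carbon steel: f(T) = -0.054·(T−10) [T>10 °C] = -0.1458
  SO₂ term: 1.77·136.7^0.52·exp(0.02·82-0.1458) = 101.7
  Cl⁻ term: 0.102·84.3^0.62·exp(0.033·82+0.04·12.7) = 39.67
  r_corr = 101.7 + 39.67 = 141.4 μm/a
ISO 9224: D(t) = r_corr · t^b with b = 0.523 (carbon steel, B1)
  D(6) = 141.4 × 6^0.523 = 141.4 × 2.553 = 361 μm
  Mass loss = 361 μm × 7.85 g/cm³ = 2833 g·m⁻²

D(6) = 2.83e+03 g·m⁻²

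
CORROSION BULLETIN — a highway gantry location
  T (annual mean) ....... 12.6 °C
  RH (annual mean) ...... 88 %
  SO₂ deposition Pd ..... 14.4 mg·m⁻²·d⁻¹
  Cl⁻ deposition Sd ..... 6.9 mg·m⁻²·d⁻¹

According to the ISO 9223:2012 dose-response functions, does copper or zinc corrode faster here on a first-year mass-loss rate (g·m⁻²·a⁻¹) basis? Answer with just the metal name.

copper

copper: T>10 °C ⇒ hinge -0.080·(12.6−10) = -0.2080
  Pd branch = 0.0053·Pd^0.26·e^(0.059·RH+f) = 1.549 μm/a
  Sd branch = 0.01025·Sd^0.27·e^(0.036·RH+0.049·T) = 0.7607 μm/a
  r_corr = 1.549 + 0.7607 = 2.309 μm/a
  mass loss = 2.309 μm/a × 8.96 g/cm³ = 20.69 g·m⁻²·a⁻¹
zinc: f(T) = -0.071·(T−10) [T>10 °C] = -0.1846
  SO₂ term: 0.0129·14.4^0.44·exp(0.046·88-0.1846) = 1.987
  Sd branch = 0.0175·Sd^0.57·e^(0.008·RH+0.085·T) = 0.3105 μm/a
  r_corr = 1.987 + 0.3105 = 2.297 μm/a
  mass loss = 2.297 μm/a × 7.14 g/cm³ = 16.4 g·m⁻²·a⁻¹
Ordering by g·m⁻²·a⁻¹: copper (20.7) > zinc (16.4)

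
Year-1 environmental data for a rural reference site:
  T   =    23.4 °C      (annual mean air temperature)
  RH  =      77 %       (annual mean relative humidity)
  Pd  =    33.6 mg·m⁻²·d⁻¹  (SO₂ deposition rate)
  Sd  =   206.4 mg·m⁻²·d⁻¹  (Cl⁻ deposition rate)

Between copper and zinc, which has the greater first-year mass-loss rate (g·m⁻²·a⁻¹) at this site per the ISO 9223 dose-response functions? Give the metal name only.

zinc

copper: f(T) = -0.080·(T−10) [T>10 °C] = -1.0720
  SO₂ term: 0.0053·33.6^0.26·exp(0.059·77-1.0720) = 0.4252
  Sd branch = 0.01025·Sd^0.27·e^(0.036·RH+0.049·T) = 2.175 μm/a
  sum: 0.4252 + 2.175 → r_corr = 2.6 μm/a
  mass loss = 2.6 μm/a × 8.96 g/cm³ = 23.3 g·m⁻²·a⁻¹
zinc: temperature factor f = -0.071·(13.4) = -0.9514
  Pd branch = 0.0129·Pd^0.44·e^(0.046·RH+f) = 0.8077 μm/a
  Sd branch = 0.0175·Sd^0.57·e^(0.008·RH+0.085·T) = 4.94 μm/a
  sum: 0.8077 + 4.94 → r_corr = 5.748 μm/a
  mass loss = 5.748 μm/a × 7.14 g/cm³ = 41.04 g·m⁻²·a⁻¹
Ordering by g·m⁻²·a⁻¹: zinc (41) > copper (23.3)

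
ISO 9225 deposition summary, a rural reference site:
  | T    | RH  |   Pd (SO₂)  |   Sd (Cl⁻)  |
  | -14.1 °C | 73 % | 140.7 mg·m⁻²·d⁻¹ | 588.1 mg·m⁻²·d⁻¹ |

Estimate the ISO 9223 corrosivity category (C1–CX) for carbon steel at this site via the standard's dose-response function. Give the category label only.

C3

carbon steel: T≤10 °C ⇒ hinge +0.150·(-14.1−10) = -3.6150
  Pd branch = 1.77·Pd^0.52·e^(0.02·RH+f) = 2.686 μm/a
  Sd branch = 0.102·Sd^0.62·e^(0.033·RH+0.04·T) = 33.65 μm/a
  r_corr = 2.686 + 33.65 = 36.33 μm/a
ISO 9223 Table 2 (carbon steel): 25 < 36.3 ≤ 50 μm/a ⇒ C3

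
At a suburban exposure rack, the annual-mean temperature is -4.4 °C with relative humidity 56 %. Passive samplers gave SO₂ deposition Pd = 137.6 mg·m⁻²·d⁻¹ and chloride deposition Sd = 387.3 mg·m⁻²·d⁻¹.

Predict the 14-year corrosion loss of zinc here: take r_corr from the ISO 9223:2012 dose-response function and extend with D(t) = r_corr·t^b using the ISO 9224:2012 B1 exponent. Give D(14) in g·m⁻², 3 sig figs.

D(14) = 86.6 g·m⁻²

zinc: temperature factor f = +0.038·(-14.4) = -0.5472
  SO₂ term: 0.0129·137.6^0.44·exp(0.046·56-0.5472) = 0.8564
  Cl⁻ term: 0.0175·387.3^0.57·exp(0.008·56+0.085·-4.4) = 0.5628
  r_corr = 0.8564 + 0.5628 = 1.419 μm/a
ISO 9224: D(t) = r_corr · t^b with b = 0.813 (zinc, B1)
  D(14) = 1.419 × 14^0.813 = 1.419 × 8.547 = 12.13 μm
  Mass loss = 12.13 μm × 7.14 g/cm³ = 86.61 g·m⁻²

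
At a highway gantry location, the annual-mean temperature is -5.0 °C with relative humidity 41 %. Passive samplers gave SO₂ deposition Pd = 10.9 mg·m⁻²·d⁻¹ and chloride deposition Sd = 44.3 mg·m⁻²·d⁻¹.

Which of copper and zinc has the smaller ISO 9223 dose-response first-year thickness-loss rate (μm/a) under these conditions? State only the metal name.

copper: T≤10 °C ⇒ hinge +0.126·(-5.0−10) = -1.8900
  Pd branch = 0.0053·Pd^0.26·e^(0.059·RH+f) = 0.01674 μm/a
  Cl⁻ term: 0.01025·44.3^0.27·exp(0.036·41+0.049·-5.0) = 0.09769
  sum: 0.01674 + 0.09769 → r_corr = 0.1144 μm/a
zinc: temperature factor f = +0.038·(-15.0) = -0.5700
  Pd branch = 0.0129·Pd^0.44·e^(0.046·RH+f) = 0.1376 μm/a
  Sd branch = 0.0175·Sd^0.57·e^(0.008·RH+0.085·T) = 0.1378 μm/a
  sum: 0.1376 + 0.1378 → r_corr = 0.2754 μm/a
Ordering by μm/a: zinc (0.275) > copper (0.114)

copper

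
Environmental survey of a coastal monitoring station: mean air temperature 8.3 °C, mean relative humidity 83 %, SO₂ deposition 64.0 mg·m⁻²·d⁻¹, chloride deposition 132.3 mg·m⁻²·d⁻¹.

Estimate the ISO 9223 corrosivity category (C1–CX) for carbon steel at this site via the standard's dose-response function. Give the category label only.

C5

carbon steel: T≤10 °C ⇒ hinge +0.150·(8.3−10) = -0.2550
  Pd branch = 1.77·Pd^0.52·e^(0.02·RH+f) = 62.71 μm/a
  Cl⁻ term: 0.102·132.3^0.62·exp(0.033·83+0.04·8.3) = 45.47
  r_corr = 62.71 + 45.47 = 108.2 μm/a
Category bounds: 80…200 μm/a bracket r_corr ⇒ C5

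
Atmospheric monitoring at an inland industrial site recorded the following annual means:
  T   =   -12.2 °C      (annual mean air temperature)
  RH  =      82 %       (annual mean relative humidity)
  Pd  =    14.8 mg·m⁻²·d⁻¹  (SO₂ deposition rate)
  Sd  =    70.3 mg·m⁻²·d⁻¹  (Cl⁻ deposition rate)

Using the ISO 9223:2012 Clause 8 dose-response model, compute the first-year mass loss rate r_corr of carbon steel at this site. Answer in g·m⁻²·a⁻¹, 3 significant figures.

r_corr = 113 g·m⁻²·a⁻¹

carbon steel: f(T) = +0.150·(T−10) [T≤10 °C] = -3.3300
  sulphur-dioxide contribution → 1.326 μm/a
  chloride contribution → 13.09 μm/a
  ⇒ r_corr(carbon steel) = 14.42 μm/a
Convert to mass loss: 14.42 μm/a × 7.85 g/cm³ = 113.2 g·m⁻²·a⁻¹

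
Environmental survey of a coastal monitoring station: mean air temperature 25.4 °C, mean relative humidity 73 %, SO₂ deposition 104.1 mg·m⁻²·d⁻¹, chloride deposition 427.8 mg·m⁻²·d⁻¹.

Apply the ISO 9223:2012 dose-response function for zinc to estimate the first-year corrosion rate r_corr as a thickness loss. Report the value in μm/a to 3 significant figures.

zinc: temperature factor f = -0.071·(15.4) = -1.0934
  SO₂ term: 0.0129·104.1^0.44·exp(0.046·73-1.0934) = 0.9589
  Cl⁻ term: 0.0175·427.8^0.57·exp(0.008·73+0.085·25.4) = 8.592
  sum: 0.9589 + 8.592 → r_corr = 9.551 μm/a

r_corr = 9.55 μm/a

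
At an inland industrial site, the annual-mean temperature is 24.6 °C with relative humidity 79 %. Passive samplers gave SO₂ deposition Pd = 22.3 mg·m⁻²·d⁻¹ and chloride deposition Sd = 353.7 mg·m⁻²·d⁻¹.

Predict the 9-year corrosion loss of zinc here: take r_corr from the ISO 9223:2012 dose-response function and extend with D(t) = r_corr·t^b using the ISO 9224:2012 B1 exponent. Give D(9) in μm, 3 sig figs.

zinc: temperature factor f = -0.071·(14.6) = -1.0366
  Pd branch = 0.0129·Pd^0.44·e^(0.046·RH+f) = 0.679 μm/a
  Cl⁻ term: 0.0175·353.7^0.57·exp(0.008·79+0.085·24.6) = 7.557
  r_corr = 0.679 + 7.557 = 8.236 μm/a
Power-law: D(9) = r_corr · 9^0.813
  D(9) = 8.236 × 9^0.813 = 8.236 × 5.968 = 49.15 μm

D(9) = 49.1 μm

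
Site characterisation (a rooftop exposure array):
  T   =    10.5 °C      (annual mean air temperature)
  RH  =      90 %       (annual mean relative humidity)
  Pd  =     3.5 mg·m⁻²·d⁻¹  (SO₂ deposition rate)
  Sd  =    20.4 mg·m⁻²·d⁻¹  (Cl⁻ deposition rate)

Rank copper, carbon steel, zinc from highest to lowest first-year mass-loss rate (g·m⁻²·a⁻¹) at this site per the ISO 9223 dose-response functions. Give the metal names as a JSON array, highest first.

copper: T>10 °C ⇒ hinge -0.080·(10.5−10) = -0.0400
  Pd branch = 0.0053·Pd^0.26·e^(0.059·RH+f) = 1.427 μm/a
  Sd branch = 0.01025·Sd^0.27·e^(0.036·RH+0.049·T) = 0.9883 μm/a
  sum: 1.427 + 0.9883 → r_corr = 2.415 μm/a
  mass loss = 2.415 μm/a × 8.96 g/cm³ = 21.64 g·m⁻²·a⁻¹
carbon steel: T>10 °C ⇒ hinge -0.054·(10.5−10) = -0.0270
  Pd branch = 1.77·Pd^0.52·e^(0.02·RH+f) = 19.99 μm/a
  Sd branch = 0.102·Sd^0.62·e^(0.033·RH+0.04·T) = 19.63 μm/a
  r_corr = 19.99 + 19.63 = 39.62 μm/a
  mass loss = 39.62 μm/a × 7.85 g/cm³ = 311 g·m⁻²·a⁻¹
zinc: T>10 °C ⇒ hinge -0.071·(10.5−10) = -0.0355
  Pd branch = 0.0129·Pd^0.44·e^(0.046·RH+f) = 1.357 μm/a
  Cl⁻ term: 0.0175·20.4^0.57·exp(0.008·90+0.085·10.5) = 0.4896
  sum: 1.357 + 0.4896 → r_corr = 1.846 μm/a
  mass loss = 1.846 μm/a × 7.14 g/cm³ = 13.18 g·m⁻²·a⁻¹
Ordering by g·m⁻²·a⁻¹: carbon steel (311) > copper (21.6) > zinc (13.2)

["carbon steel", "copper", "zinc"]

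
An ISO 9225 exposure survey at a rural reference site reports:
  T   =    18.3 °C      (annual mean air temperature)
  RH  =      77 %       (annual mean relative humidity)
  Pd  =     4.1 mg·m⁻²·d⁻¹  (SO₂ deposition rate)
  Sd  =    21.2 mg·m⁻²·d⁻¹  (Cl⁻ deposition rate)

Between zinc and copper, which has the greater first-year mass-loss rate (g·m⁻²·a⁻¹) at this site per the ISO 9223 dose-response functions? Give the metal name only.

zinc: T>10 °C ⇒ hinge -0.071·(18.3−10) = -0.5893
  SO₂ term: 0.0129·4.1^0.44·exp(0.046·77-0.5893) = 0.4598
  Sd branch = 0.0175·Sd^0.57·e^(0.008·RH+0.085·T) = 0.8752 μm/a
  sum: 0.4598 + 0.8752 → r_corr = 1.335 μm/a
  mass loss = 1.335 μm/a × 7.14 g/cm³ = 9.532 g·m⁻²·a⁻¹
copper: temperature factor f = -0.080·(8.3) = -0.6640
  SO₂ term: 0.0053·4.1^0.26·exp(0.059·77-0.6640) = 0.37
  Cl⁻ term: 0.01025·21.2^0.27·exp(0.036·77+0.049·18.3) = 0.9165
  r_corr = 0.37 + 0.9165 = 1.287 μm/a
  mass loss = 1.287 μm/a × 8.96 g/cm³ = 11.53 g·m⁻²·a⁻¹
Ordering by g·m⁻²·a⁻¹: copper (11.5) > zinc (9.53)

copper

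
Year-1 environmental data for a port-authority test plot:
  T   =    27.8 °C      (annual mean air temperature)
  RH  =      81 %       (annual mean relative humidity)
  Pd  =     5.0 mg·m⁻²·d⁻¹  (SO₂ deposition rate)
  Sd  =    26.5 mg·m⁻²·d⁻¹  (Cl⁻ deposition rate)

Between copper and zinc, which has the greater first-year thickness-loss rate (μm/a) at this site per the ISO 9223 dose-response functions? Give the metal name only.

zinc

copper: f(T) = -0.080·(T−10) [T>10 °C] = -1.4240
  SO₂ term: 0.0053·5.0^0.26·exp(0.059·81-1.4240) = 0.2307
  Cl⁻ term: 0.01025·26.5^0.27·exp(0.036·81+0.049·27.8) = 1.791
  r_corr = 0.2307 + 1.791 = 2.021 μm/a
zinc: temperature factor f = -0.071·(17.8) = -1.2638
  Pd branch = 0.0129·Pd^0.44·e^(0.046·RH+f) = 0.3072 μm/a
  Cl⁻ term: 0.0175·26.5^0.57·exp(0.008·81+0.085·27.8) = 2.301
  sum: 0.3072 + 2.301 → r_corr = 2.608 μm/a
Ordering by μm/a: zinc (2.61) > copper (2.02)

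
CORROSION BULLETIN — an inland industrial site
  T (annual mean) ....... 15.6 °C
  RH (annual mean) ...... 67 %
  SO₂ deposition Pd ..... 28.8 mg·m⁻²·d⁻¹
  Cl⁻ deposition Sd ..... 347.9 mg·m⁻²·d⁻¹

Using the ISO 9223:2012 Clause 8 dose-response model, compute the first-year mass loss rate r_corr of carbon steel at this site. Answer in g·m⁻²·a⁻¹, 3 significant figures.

carbon steel: temperature factor f = -0.054·(5.6) = -0.3024
  SO₂ term: 1.77·28.8^0.52·exp(0.02·67-0.3024) = 28.67
  Sd branch = 0.102·Sd^0.62·e^(0.033·RH+0.04·T) = 65.39 μm/a
  sum: 28.67 + 65.39 → r_corr = 94.07 μm/a
Convert to mass loss: 94.07 μm/a × 7.85 g/cm³ = 738.4 g·m⁻²·a⁻¹

r_corr = 738 g·m⁻²·a⁻¹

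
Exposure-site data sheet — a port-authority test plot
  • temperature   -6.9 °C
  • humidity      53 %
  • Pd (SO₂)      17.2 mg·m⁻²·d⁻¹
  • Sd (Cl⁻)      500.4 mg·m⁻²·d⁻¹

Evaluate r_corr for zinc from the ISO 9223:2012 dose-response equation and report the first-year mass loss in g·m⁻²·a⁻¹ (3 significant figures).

r_corr = 5.61 g·m⁻²·a⁻¹

zinc: f(T) = +0.038·(T−10) [T≤10 °C] = -0.6422
  Pd branch = 0.0129·Pd^0.44·e^(0.046·RH+f) = 0.2717 μm/a
  Sd branch = 0.0175·Sd^0.57·e^(0.008·RH+0.085·T) = 0.5141 μm/a
  sum: 0.2717 + 0.5141 → r_corr = 0.7859 μm/a
Convert to mass loss: 0.7859 μm/a × 7.14 g/cm³ = 5.611 g·m⁻²·a⁻¹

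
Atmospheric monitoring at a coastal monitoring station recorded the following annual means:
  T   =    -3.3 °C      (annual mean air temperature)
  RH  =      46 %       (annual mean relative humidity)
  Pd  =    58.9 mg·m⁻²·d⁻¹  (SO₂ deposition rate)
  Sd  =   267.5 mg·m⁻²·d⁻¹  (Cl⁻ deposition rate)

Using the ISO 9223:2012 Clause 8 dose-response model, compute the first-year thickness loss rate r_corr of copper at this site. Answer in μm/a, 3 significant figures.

copper: T≤10 °C ⇒ hinge +0.126·(-3.3−10) = -1.6758
  Pd branch = 0.0053·Pd^0.26·e^(0.059·RH+f) = 0.04319 μm/a
  Cl⁻ term: 0.01025·267.5^0.27·exp(0.036·46+0.049·-3.3) = 0.2066
  r_corr = 0.04319 + 0.2066 = 0.2498 μm/a

r_corr = 0.250 μm/a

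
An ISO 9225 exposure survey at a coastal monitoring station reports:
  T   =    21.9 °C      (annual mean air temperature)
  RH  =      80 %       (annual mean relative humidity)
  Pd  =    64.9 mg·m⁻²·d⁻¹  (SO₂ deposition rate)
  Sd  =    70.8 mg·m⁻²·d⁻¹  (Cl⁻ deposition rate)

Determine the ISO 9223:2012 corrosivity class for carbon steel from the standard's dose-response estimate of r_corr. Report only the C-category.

carbon steel: T>10 °C ⇒ hinge -0.054·(21.9−10) = -0.6426
  SO₂ term: 1.77·64.9^0.52·exp(0.02·80-0.6426) = 40.38
  Cl⁻ term: 0.102·70.8^0.62·exp(0.033·80+0.04·21.9) = 48.15
  r_corr = 40.38 + 48.15 = 88.53 μm/a
Category bounds: 80…200 μm/a bracket r_corr ⇒ C5

C5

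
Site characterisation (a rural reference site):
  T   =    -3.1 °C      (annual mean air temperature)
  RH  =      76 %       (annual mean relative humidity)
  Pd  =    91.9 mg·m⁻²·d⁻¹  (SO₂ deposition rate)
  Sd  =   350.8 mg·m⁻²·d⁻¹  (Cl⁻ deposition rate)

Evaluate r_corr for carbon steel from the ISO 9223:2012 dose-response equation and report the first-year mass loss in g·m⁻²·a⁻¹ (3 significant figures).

carbon steel: T≤10 °C ⇒ hinge +0.150·(-3.1−10) = -1.9650
  Pd branch = 1.77·Pd^0.52·e^(0.02·RH+f) = 11.9 μm/a
  Cl⁻ term: 0.102·350.8^0.62·exp(0.033·76+0.04·-3.1) = 41.87
  sum: 11.9 + 41.87 → r_corr = 53.77 μm/a
Convert to mass loss: 53.77 μm/a × 7.85 g/cm³ = 422.1 g·m⁻²·a⁻¹

r_corr = 422 g·m⁻²·a⁻¹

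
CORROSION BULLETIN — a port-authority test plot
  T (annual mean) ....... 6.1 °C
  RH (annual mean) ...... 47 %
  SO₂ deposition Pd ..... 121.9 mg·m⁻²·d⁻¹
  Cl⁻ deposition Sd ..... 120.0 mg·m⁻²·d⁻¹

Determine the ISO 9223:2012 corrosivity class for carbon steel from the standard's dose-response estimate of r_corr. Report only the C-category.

C3

carbon steel: T≤10 °C ⇒ hinge +0.150·(6.1−10) = -0.5850
  Pd branch = 1.77·Pd^0.52·e^(0.02·RH+f) = 30.68 μm/a
  Cl⁻ term: 0.102·120.0^0.62·exp(0.033·47+0.04·6.1) = 11.95
  sum: 30.68 + 11.95 → r_corr = 42.63 μm/a
42.6 μm/a falls in (25, 50] for carbon steel → category C3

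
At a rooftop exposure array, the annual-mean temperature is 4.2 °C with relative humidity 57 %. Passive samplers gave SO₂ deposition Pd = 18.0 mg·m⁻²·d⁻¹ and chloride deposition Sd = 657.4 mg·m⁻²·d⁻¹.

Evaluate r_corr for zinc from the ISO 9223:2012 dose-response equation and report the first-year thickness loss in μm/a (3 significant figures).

r_corr = 2.10 μm/a

zinc: f(T) = +0.038·(T−10) [T≤10 °C] = -0.2204
  sulphur-dioxide contribution → 0.5081 μm/a
  chloride contribution → 1.593 μm/a
  total first-year rate 2.101 μm/a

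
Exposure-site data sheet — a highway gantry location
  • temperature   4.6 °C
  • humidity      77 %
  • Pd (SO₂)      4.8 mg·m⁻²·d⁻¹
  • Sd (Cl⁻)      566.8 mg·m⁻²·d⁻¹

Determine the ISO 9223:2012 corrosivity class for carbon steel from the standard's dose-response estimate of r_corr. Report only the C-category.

carbon steel: f(T) = +0.150·(T−10) [T≤10 °C] = -0.8100
  Pd branch = 1.77·Pd^0.52·e^(0.02·RH+f) = 8.303 μm/a
  Cl⁻ term: 0.102·566.8^0.62·exp(0.033·77+0.04·4.6) = 79.28
  r_corr = 8.303 + 79.28 = 87.59 μm/a
ISO 9223 Table 2 (carbon steel): 80 < 87.6 ≤ 200 μm/a ⇒ C5

C5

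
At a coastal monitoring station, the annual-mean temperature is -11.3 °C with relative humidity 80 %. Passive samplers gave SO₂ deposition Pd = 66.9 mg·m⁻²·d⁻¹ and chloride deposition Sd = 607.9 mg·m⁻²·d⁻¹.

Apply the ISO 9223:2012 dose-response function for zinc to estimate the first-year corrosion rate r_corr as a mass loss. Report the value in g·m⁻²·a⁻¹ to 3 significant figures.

zinc: T≤10 °C ⇒ hinge +0.038·(-11.3−10) = -0.8094
  SO₂ term: 0.0129·66.9^0.44·exp(0.046·80-0.8094) = 1.447
  Cl⁻ term: 0.0175·607.9^0.57·exp(0.008·80+0.085·-11.3) = 0.4905
  r_corr = 1.447 + 0.4905 = 1.937 μm/a
Convert to mass loss: 1.937 μm/a × 7.14 g/cm³ = 13.83 g·m⁻²·a⁻¹

r_corr = 13.8 g·m⁻²·a⁻¹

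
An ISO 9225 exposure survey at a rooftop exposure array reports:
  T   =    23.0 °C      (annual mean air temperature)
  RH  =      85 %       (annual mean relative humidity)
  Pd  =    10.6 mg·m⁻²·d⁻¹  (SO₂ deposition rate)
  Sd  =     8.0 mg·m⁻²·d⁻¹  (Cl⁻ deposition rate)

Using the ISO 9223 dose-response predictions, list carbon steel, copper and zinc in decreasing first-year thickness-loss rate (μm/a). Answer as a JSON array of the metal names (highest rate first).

carbon steel: T>10 °C ⇒ hinge -0.054·(23.0−10) = -0.7020
  SO₂ term: 1.77·10.6^0.52·exp(0.02·85-0.7020) = 16.39
  Sd branch = 0.102·Sd^0.62·e^(0.033·RH+0.04·T) = 15.36 μm/a
  sum: 16.39 + 15.36 → r_corr = 31.74 μm/a
copper: T>10 °C ⇒ hinge -0.080·(23.0−10) = -1.0400
  Pd branch = 0.0053·Pd^0.26·e^(0.059·RH+f) = 0.5214 μm/a
  Cl⁻ term: 0.01025·8.0^0.27·exp(0.036·85+0.049·23.0) = 1.183
  r_corr = 0.5214 + 1.183 = 1.704 μm/a
zinc: temperature factor f = -0.071·(13.0) = -0.9230
  Pd branch = 0.0129·Pd^0.44·e^(0.046·RH+f) = 0.7227 μm/a
  Cl⁻ term: 0.0175·8.0^0.57·exp(0.008·85+0.085·23.0) = 0.7983
  sum: 0.7227 + 0.7983 → r_corr = 1.521 μm/a
Ordering by μm/a: carbon steel (31.7) > copper (1.7) > zinc (1.52)

["carbon steel", "copper", "zinc"]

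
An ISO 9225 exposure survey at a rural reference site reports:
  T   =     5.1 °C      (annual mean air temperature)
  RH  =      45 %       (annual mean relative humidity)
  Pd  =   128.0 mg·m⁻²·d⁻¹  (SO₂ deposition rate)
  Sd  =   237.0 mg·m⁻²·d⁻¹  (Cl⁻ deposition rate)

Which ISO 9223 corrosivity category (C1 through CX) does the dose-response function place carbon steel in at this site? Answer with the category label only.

C3

carbon steel: f(T) = +0.150·(T−10) [T≤10 °C] = -0.7350
  SO₂ term: 1.77·128.0^0.52·exp(0.02·45-0.7350) = 26.02
  Cl⁻ term: 0.102·237.0^0.62·exp(0.033·45+0.04·5.1) = 16.39
  sum: 26.02 + 16.39 → r_corr = 42.41 μm/a
ISO 9223 Table 2 (carbon steel): 25 < 42.4 ≤ 50 μm/a ⇒ C3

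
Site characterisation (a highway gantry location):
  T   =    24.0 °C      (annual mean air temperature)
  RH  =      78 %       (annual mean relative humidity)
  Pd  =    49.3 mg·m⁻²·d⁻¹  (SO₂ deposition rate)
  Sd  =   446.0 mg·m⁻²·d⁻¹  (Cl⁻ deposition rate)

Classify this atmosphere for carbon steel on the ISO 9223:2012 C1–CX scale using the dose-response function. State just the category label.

carbon steel: T>10 °C ⇒ hinge -0.054·(24.0−10) = -0.7560
  Pd branch = 1.77·Pd^0.52·e^(0.02·RH+f) = 30.02 μm/a
  Sd branch = 0.102·Sd^0.62·e^(0.033·RH+0.04·T) = 153.5 μm/a
  r_corr = 30.02 + 153.5 = 183.5 μm/a
ISO 9223 Table 2 (carbon steel): 80 < 183 ≤ 200 μm/a ⇒ C5

C5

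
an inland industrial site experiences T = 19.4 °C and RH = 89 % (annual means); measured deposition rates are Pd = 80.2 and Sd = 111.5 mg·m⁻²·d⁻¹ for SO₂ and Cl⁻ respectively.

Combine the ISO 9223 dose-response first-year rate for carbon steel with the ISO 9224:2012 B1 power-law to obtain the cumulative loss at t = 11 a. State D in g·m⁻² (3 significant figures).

D(11) = 3.84e+03 g·m⁻²

carbon steel: temperature factor f = -0.054·(9.4) = -0.5076
  SO₂ term: 1.77·80.2^0.52·exp(0.02·89-0.5076) = 61.76
  Cl⁻ term: 0.102·111.5^0.62·exp(0.033·89+0.04·19.4) = 77.7
  sum: 61.76 + 77.7 → r_corr = 139.5 μm/a
Long-term exponent b (ISO 9224 Table 2, B1) = 0.523
  D(11) = 139.5 × 11^0.523 = 139.5 × 3.505 = 488.8 μm
  Mass loss = 488.8 μm × 7.85 g/cm³ = 3837 g·m⁻²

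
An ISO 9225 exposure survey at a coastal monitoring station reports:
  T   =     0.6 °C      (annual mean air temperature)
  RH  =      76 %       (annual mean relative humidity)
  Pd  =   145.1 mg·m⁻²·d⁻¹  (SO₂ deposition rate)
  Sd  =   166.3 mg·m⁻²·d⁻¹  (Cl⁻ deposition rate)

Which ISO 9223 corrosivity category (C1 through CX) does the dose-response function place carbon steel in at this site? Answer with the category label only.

carbon steel: T≤10 °C ⇒ hinge +0.150·(0.6−10) = -1.4100
  Pd branch = 1.77·Pd^0.52·e^(0.02·RH+f) = 26.29 μm/a
  Sd branch = 0.102·Sd^0.62·e^(0.033·RH+0.04·T) = 30.56 μm/a
  r_corr = 26.29 + 30.56 = 56.85 μm/a
ISO 9223 Table 2 (carbon steel): 50 < 56.9 ≤ 80 μm/a ⇒ C4

C4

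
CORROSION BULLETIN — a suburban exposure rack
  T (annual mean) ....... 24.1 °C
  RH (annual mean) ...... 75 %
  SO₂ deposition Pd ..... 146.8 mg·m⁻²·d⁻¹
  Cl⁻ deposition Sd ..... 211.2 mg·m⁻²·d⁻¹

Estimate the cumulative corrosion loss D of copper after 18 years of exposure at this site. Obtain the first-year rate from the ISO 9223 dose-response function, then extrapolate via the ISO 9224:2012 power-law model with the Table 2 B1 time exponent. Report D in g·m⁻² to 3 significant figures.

copper: temperature factor f = -0.080·(14.1) = -1.1280
  Pd branch = 0.0053·Pd^0.26·e^(0.059·RH+f) = 0.5242 μm/a
  Sd branch = 0.01025·Sd^0.27·e^(0.036·RH+0.049·T) = 2.108 μm/a
  sum: 0.5242 + 2.108 → r_corr = 2.632 μm/a
ISO 9224: D(t) = r_corr · t^b with b = 0.667 (copper, B1)
  D(18) = 2.632 × 18^0.667 = 2.632 × 6.875 = 18.1 μm
  Mass loss = 18.1 μm × 8.96 g/cm³ = 162.1 g·m⁻²

D(18) = 162 g·m⁻²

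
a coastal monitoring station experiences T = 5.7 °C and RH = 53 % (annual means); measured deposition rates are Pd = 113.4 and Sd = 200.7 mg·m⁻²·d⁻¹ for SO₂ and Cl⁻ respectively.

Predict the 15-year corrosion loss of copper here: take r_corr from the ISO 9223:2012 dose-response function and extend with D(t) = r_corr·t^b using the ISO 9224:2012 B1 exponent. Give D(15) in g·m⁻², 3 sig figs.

copper: T≤10 °C ⇒ hinge +0.126·(5.7−10) = -0.5418
  SO₂ term: 0.0053·113.4^0.26·exp(0.059·53-0.5418) = 0.2406
  Sd branch = 0.01025·Sd^0.27·e^(0.036·RH+0.049·T) = 0.3822 μm/a
  sum: 0.2406 + 0.3822 → r_corr = 0.6228 μm/a
Long-term exponent b (ISO 9224 Table 2, B1) = 0.667
  D(15) = 0.6228 × 15^0.667 = 0.6228 × 6.088 = 3.791 μm
  Mass loss = 3.791 μm × 8.96 g/cm³ = 33.97 g·m⁻²

D(15) = 34.0 g·m⁻²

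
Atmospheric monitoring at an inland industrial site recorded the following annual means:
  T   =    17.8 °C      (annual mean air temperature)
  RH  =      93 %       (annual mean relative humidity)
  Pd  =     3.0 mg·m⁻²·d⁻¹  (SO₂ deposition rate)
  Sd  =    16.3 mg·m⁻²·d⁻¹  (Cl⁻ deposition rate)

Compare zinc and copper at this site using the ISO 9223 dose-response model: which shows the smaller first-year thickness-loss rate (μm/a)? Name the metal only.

zinc: temperature factor f = -0.071·(7.8) = -0.5538
  sulphur-dioxide contribution → 0.8668 μm/a
  chloride contribution → 0.8207 μm/a
  ⇒ r_corr(zinc) = 1.688 μm/a
copper: T>10 °C ⇒ hinge -0.080·(17.8−10) = -0.6240
  sulphur-dioxide contribution → 0.9126 μm/a
  chloride contribution → 1.482 μm/a
  total first-year rate 2.395 μm/a
Ordering by μm/a: copper (2.39) > zinc (1.69)

zinc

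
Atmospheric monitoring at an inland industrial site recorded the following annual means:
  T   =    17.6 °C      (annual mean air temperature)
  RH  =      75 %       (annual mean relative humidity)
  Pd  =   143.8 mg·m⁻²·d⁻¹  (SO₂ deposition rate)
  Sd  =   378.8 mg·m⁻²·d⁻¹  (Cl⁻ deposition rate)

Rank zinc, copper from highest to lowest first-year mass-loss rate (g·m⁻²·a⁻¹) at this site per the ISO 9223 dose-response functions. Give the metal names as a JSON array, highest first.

zinc: f(T) = -0.071·(T−10) [T>10 °C] = -0.5396
  SO₂ term: 0.0129·143.8^0.44·exp(0.046·75-0.5396) = 2.109
  Sd branch = 0.0175·Sd^0.57·e^(0.008·RH+0.085·T) = 4.198 μm/a
  r_corr = 2.109 + 4.198 = 6.306 μm/a
  mass loss = 6.306 μm/a × 7.14 g/cm³ = 45.03 g·m⁻²·a⁻¹
copper: f(T) = -0.080·(T−10) [T>10 °C] = -0.6080
  SO₂ term: 0.0053·143.8^0.26·exp(0.059·75-0.6080) = 0.877
  Sd branch = 0.01025·Sd^0.27·e^(0.036·RH+0.049·T) = 1.795 μm/a
  sum: 0.877 + 1.795 → r_corr = 2.672 μm/a
  mass loss = 2.672 μm/a × 8.96 g/cm³ = 23.94 g·m⁻²·a⁻¹
Ordering by g·m⁻²·a⁻¹: zinc (45) > copper (23.9)

["zinc", "copper"]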